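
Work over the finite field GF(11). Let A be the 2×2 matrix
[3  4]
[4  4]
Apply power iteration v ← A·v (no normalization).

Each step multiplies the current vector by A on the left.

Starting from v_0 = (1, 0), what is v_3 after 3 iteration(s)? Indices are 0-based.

v_0 = (1, 0).
v_1 = A·v_0 = (3, 4).
v_2 = A·v_1 = (3, 6).
v_3 = A·v_2 = (0, 3).

v_3 = (0, 3)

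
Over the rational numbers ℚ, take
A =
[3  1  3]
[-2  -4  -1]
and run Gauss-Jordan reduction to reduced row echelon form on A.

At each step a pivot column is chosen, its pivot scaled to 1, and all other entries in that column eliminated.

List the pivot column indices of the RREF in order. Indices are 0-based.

[1] R0 /= 3  ⇒  (1, 1/3, 1)
     R1 -= -2·R0  ⇒  (0, -10/3, 1)
[2] R1 /= -10/3  ⇒  (0, 1, -3/10)
     R0 -= 1/3·R1  ⇒  (1, 0, 11/10)

pivot columns: 0, 1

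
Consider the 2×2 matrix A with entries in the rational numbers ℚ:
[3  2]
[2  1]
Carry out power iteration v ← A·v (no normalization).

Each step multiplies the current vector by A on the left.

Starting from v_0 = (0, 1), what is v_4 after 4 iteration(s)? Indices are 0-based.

v_0 = (0, 1).
v_1 = A·v_0 = (2, 1).
v_2 = A·v_1 = (8, 5).
v_3 = A·v_2 = (34, 21).
v_4 = A·v_3 = (144, 89).

v_4 = (144, 89)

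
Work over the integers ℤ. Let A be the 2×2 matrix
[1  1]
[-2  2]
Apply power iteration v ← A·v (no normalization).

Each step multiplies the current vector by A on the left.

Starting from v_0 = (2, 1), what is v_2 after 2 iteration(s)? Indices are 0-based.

v_0 = (2, 1).
v_1 = A·v_0 = (3, -2).
v_2 = A·v_1 = (1, -10).

v_2 = (1, -10)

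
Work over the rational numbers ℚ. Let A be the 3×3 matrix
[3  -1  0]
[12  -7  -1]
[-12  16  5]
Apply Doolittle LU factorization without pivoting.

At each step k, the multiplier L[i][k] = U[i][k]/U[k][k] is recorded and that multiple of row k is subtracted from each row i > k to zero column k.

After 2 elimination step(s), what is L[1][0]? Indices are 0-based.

L[1][0] = 4

Step 1: pivot at (0,0) is 3.
  row1 ← row1 − (4)·row0  ⇒  L[1][0]=4, U row1=(0, -3, -1)
  row2 ← row2 − (-4)·row0  ⇒  L[2][0]=-4, U row2=(0, 12, 5)
Step 2: pivot at (1,1) is -3.
  row2 ← row2 − (-4)·row1  ⇒  L[2][1]=-4, U row2=(0, 0, 1)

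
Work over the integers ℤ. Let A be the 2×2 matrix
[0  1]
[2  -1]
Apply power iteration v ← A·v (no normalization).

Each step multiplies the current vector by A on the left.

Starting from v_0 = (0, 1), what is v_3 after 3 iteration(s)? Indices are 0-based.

v_3 = (3, -5)

v_0 = (0, 1).
v_1 = A·v_0 = (1, -1).
v_2 = A·v_1 = (-1, 3).
v_3 = A·v_2 = (3, -5).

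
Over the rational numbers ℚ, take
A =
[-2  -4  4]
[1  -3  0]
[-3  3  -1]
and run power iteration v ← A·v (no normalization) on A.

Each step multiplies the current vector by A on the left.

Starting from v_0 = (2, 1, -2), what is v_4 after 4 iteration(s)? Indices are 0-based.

v_0 = (2, 1, -2).
v_1 = A·v_0 = (-16, -1, -1).
v_2 = A·v_1 = (32, -13, 46).
v_3 = A·v_2 = (172, 71, -181).
v_4 = A·v_3 = (-1352, -41, -122).

v_4 = (-1352, -41, -122)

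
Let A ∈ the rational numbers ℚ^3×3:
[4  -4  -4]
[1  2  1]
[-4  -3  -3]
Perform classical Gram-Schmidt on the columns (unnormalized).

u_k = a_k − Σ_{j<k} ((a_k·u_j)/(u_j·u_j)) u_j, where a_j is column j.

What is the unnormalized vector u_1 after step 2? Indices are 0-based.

u_1 = (-124/33, 68/33, -107/33)

Step 1: u_0 = a_0 = (4, 1, -4).
Step 2: u_1 = a_1 − (-2/33)·u_0 = (-124/33, 68/33, -107/33).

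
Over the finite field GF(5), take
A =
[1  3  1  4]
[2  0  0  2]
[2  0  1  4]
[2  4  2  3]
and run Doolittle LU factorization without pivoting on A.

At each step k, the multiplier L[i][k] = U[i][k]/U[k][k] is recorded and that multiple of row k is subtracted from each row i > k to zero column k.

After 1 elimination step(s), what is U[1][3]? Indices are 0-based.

[col 0] pivot 1
  R1 -= 2*R0 → (0, 4, 3, 4)  (L[1][0] := 2)
  R2 -= 2*R0 → (0, 4, 4, 1)  (L[2][0] := 2)
  R3 -= 2*R0 → (0, 3, 0, 0)  (L[3][0] := 2)

U[1][3] = 4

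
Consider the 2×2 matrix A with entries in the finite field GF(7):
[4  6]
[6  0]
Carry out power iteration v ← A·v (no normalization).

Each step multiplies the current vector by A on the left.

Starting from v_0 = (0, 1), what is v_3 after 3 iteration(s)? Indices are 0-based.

v_0 = (0, 1).
v_1 = A·v_0 = (6, 0).
v_2 = A·v_1 = (3, 1).
v_3 = A·v_2 = (4, 4).

v_3 = (4, 4)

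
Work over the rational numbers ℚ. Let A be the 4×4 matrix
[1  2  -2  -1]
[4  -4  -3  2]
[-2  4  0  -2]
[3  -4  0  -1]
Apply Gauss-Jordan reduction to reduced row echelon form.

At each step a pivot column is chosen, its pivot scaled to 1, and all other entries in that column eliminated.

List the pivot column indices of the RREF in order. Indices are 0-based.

pivot columns: 0, 1, 2, 3

[1] R0 /= 1  ⇒  (1, 2, -2, -1)
     R1 -= 4·R0  ⇒  (0, -12, 5, 6)
     R2 -= -2·R0  ⇒  (0, 8, -4, -4)
     R3 -= 3·R0  ⇒  (0, -10, 6, 2)
[2] R1 /= -12  ⇒  (0, 1, -5/12, -1/2)
     R0 -= 2·R1  ⇒  (1, 0, -7/6, 0)
     R2 -= 8·R1  ⇒  (0, 0, -2/3, 0)
     R3 -= -10·R1  ⇒  (0, 0, 11/6, -3)
[3] R2 /= -2/3  ⇒  (0, 0, 1, 0)
     R0 -= -7/6·R2  ⇒  (1, 0, 0, 0)
     R1 -= -5/12·R2  ⇒  (0, 1, 0, -1/2)
     R3 -= 11/6·R2  ⇒  (0, 0, 0, -3)
[4] R3 /= -3  ⇒  (0, 0, 0, 1)
     R1 -= -1/2·R3  ⇒  (0, 1, 0, 0)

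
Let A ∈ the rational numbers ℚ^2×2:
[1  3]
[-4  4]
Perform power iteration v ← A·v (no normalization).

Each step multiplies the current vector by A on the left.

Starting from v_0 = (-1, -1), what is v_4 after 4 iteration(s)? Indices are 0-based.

v_0 = (-1, -1).
v_1 = A·v_0 = (-4, 0).
v_2 = A·v_1 = (-4, 16).
v_3 = A·v_2 = (44, 80).
v_4 = A·v_3 = (284, 144).

v_4 = (284, 144)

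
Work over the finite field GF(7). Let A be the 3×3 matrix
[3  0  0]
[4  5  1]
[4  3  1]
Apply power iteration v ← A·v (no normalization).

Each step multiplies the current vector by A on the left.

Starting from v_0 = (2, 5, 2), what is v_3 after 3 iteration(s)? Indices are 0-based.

v_0 = (2, 5, 2).
v_1 = A·v_0 = (6, 0, 4).
v_2 = A·v_1 = (4, 0, 0).
v_3 = A·v_2 = (5, 2, 2).

v_3 = (5, 2, 2)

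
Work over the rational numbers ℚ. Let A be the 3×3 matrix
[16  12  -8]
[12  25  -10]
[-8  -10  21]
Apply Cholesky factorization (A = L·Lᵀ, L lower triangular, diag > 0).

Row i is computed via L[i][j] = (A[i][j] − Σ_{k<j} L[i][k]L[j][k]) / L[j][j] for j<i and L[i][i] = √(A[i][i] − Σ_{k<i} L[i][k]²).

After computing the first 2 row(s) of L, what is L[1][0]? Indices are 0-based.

Step 1: L[0][0] = √(16) = 4.
  L[1][0] = (12) / L[0][0] = 3.
Step 2: L[1][1] = √(16) = 4.

L[1][0] = 3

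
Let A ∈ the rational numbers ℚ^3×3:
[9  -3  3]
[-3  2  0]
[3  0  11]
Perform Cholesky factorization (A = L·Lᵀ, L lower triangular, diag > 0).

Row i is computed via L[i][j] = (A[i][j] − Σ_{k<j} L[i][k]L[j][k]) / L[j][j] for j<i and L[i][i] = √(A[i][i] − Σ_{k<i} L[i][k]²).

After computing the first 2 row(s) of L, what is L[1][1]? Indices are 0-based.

Step 1: L[0][0] = √(9) = 3.
  L[1][0] = (-3) / L[0][0] = -1.
Step 2: L[1][1] = √(1) = 1.

L[1][1] = 1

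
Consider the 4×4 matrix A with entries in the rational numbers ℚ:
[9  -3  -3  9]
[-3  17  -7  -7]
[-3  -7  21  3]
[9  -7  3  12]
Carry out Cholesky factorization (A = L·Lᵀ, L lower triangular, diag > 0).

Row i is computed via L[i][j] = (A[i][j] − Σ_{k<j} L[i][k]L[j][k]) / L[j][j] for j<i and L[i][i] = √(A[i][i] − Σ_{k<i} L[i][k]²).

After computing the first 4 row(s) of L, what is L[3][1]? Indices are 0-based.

Step 1: L[0][0] = √(9) = 3.
  L[1][0] = (-3) / L[0][0] = -1.
Step 2: L[1][1] = √(16) = 4.
  L[2][0] = (-3) / L[0][0] = -1.
  L[2][1] = (-8) / L[1][1] = -2.
Step 3: L[2][2] = √(16) = 4.
  L[3][0] = (9) / L[0][0] = 3.
  L[3][1] = (-4) / L[1][1] = -1.
  L[3][2] = (4) / L[2][2] = 1.
Step 4: L[3][3] = √(1) = 1.

L[3][1] = -1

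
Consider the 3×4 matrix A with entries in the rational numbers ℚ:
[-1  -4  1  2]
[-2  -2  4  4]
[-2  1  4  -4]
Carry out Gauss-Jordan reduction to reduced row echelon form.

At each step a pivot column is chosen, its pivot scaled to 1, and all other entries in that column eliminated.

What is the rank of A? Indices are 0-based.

pivot(0,0)=-1: scale R0 → (1, 4, -1, -2)
  clear (1,0): R1 −= (-2)R0 → (0, 6, 2, 0)
  clear (2,0): R2 −= (-2)R0 → (0, 9, 2, -8)
pivot(1,1)=6: scale R1 → (0, 1, 1/3, 0)
  clear (0,1): R0 −= (4)R1 → (1, 0, -7/3, -2)
  clear (2,1): R2 −= (9)R1 → (0, 0, -1, -8)
pivot(2,2)=-1: scale R2 → (0, 0, 1, 8)
  clear (0,2): R0 −= (-7/3)R2 → (1, 0, 0, 50/3)
  clear (1,2): R1 −= (1/3)R2 → (0, 1, 0, -8/3)

rank = 3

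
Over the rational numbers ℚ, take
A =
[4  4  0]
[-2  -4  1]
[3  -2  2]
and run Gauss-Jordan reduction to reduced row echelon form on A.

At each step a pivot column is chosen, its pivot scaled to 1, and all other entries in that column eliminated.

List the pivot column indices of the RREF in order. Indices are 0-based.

pivot columns: 0, 1, 2

[1] R0 /= 4  ⇒  (1, 1, 0)
     R1 -= -2·R0  ⇒  (0, -2, 1)
     R2 -= 3·R0  ⇒  (0, -5, 2)
[2] R1 /= -2  ⇒  (0, 1, -1/2)
     R0 -= 1·R1  ⇒  (1, 0, 1/2)
     R2 -= -5·R1  ⇒  (0, 0, -1/2)
[3] R2 /= -1/2  ⇒  (0, 0, 1)
     R0 -= 1/2·R2  ⇒  (1, 0, 0)
     R1 -= -1/2·R2  ⇒  (0, 1, 0)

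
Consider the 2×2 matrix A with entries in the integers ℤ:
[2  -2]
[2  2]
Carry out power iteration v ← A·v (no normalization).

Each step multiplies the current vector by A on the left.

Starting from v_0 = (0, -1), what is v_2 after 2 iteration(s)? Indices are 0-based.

v_2 = (8, 0)

v_0 = (0, -1).
v_1 = A·v_0 = (2, -2).
v_2 = A·v_1 = (8, 0).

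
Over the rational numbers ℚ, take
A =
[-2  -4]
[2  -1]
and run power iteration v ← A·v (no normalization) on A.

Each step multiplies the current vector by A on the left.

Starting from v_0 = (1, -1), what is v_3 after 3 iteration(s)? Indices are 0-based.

v_0 = (1, -1).
v_1 = A·v_0 = (2, 3).
v_2 = A·v_1 = (-16, 1).
v_3 = A·v_2 = (28, -33).

v_3 = (28, -33)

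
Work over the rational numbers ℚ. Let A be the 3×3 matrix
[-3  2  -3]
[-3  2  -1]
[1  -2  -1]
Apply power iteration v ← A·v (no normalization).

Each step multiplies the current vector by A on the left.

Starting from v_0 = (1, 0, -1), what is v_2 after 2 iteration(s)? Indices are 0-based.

v_2 = (-10, -6, 2)

v_0 = (1, 0, -1).
v_1 = A·v_0 = (0, -2, 2).
v_2 = A·v_1 = (-10, -6, 2).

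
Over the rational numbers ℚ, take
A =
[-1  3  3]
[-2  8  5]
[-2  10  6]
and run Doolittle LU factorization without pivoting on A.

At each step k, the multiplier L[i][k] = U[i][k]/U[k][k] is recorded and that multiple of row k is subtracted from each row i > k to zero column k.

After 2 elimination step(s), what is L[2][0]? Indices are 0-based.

L[2][0] = 2

[col 0] pivot -1
  R1 -= 2*R0 → (0, 2, -1)  (L[1][0] := 2)
  R2 -= 2*R0 → (0, 4, 0)  (L[2][0] := 2)
[col 1] pivot 2
  R2 -= 2*R1 → (0, 0, 2)  (L[2][1] := 2)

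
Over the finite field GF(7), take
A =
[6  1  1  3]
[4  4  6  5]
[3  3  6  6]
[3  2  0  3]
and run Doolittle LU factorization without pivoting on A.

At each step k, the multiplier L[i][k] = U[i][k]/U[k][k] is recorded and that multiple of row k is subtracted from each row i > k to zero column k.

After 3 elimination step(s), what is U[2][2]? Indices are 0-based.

U[2][2] = 5

k=0: U[0][0]=6
  eliminate (1,0): mult=3, new row 1: (0, 1, 3, 3); set L[1][0]=3
  eliminate (2,0): mult=4, new row 2: (0, 6, 2, 1); set L[2][0]=4
  eliminate (3,0): mult=4, new row 3: (0, 5, 3, 5); set L[3][0]=4
k=1: U[1][1]=1
  eliminate (2,1): mult=6, new row 2: (0, 0, 5, 4); set L[2][1]=6
  eliminate (3,1): mult=5, new row 3: (0, 0, 2, 4); set L[3][1]=5
k=2: U[2][2]=5
  eliminate (3,2): mult=6, new row 3: (0, 0, 0, 1); set L[3][2]=6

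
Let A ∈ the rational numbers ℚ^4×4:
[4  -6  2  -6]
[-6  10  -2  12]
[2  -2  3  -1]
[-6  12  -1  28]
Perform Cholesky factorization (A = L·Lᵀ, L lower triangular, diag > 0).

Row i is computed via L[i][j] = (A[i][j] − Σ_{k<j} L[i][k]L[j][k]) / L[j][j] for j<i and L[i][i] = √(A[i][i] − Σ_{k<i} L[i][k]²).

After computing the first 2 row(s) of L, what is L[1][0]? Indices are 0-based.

L[1][0] = -3

Step 1: L[0][0] = √(4) = 2.
  L[1][0] = (-6) / L[0][0] = -3.
Step 2: L[1][1] = √(1) = 1.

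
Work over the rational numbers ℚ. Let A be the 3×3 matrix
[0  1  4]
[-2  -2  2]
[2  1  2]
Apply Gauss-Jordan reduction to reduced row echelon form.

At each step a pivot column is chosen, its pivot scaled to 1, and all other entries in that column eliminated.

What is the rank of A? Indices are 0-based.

pivot(0,0): swap R0↔R1
pivot(0,0)=-2: scale R0 → (1, 1, -1)
  clear (2,0): R2 −= (2)R0 → (0, -1, 4)
pivot(1,1)=1: scale R1 → (0, 1, 4)
  clear (0,1): R0 −= (1)R1 → (1, 0, -5)
  clear (2,1): R2 −= (-1)R1 → (0, 0, 8)
pivot(2,2)=8: scale R2 → (0, 0, 1)
  clear (0,2): R0 −= (-5)R2 → (1, 0, 0)
  clear (1,2): R1 −= (4)R2 → (0, 1, 0)

rank = 3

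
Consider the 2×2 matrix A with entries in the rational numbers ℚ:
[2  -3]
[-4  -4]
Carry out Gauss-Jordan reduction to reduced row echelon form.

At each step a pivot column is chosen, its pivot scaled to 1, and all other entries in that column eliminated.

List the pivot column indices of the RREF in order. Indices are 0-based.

pivot columns: 0, 1

step 1: normalize row 0 (÷2) = (1, -3/2)
  row 1: subtract -4×row0 = (0, -10)
step 2: normalize row 1 (÷-10) = (0, 1)
  row 0: subtract -3/2×row1 = (1, 0)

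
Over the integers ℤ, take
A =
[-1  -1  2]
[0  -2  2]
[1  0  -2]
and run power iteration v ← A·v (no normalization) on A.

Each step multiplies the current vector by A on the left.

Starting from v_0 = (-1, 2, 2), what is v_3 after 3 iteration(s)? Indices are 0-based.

v_3 = (49, 46, -39)

v_0 = (-1, 2, 2).
v_1 = A·v_0 = (3, 0, -5).
v_2 = A·v_1 = (-13, -10, 13).
v_3 = A·v_2 = (49, 46, -39).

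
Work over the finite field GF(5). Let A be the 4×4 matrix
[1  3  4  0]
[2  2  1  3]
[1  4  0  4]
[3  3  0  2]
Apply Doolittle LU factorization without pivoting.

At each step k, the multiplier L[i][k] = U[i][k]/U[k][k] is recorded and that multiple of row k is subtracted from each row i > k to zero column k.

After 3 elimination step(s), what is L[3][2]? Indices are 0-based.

k=0: U[0][0]=1
  eliminate (1,0): mult=2, new row 1: (0, 1, 3, 3); set L[1][0]=2
  eliminate (2,0): mult=1, new row 2: (0, 1, 1, 4); set L[2][0]=1
  eliminate (3,0): mult=3, new row 3: (0, 4, 3, 2); set L[3][0]=3
k=1: U[1][1]=1
  eliminate (2,1): mult=1, new row 2: (0, 0, 3, 1); set L[2][1]=1
  eliminate (3,1): mult=4, new row 3: (0, 0, 1, 0); set L[3][1]=4
k=2: U[2][2]=3
  eliminate (3,2): mult=2, new row 3: (0, 0, 0, 3); set L[3][2]=2

L[3][2] = 2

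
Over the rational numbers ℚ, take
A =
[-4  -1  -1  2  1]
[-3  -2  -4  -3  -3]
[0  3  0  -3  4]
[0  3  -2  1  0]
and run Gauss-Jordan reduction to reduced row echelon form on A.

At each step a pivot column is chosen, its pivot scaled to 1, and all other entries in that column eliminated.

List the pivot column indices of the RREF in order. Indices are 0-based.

pivot columns: 0, 1, 2, 3

step 1: normalize row 0 (÷-4) = (1, 1/4, 1/4, -1/2, -1/4)
  row 1: subtract -3×row0 = (0, -5/4, -13/4, -9/2, -15/4)
step 2: normalize row 1 (÷-5/4) = (0, 1, 13/5, 18/5, 3)
  row 0: subtract 1/4×row1 = (1, 0, -2/5, -7/5, -1)
  row 2: subtract 3×row1 = (0, 0, -39/5, -69/5, -5)
  row 3: subtract 3×row1 = (0, 0, -49/5, -49/5, -9)
step 3: normalize row 2 (÷-39/5) = (0, 0, 1, 23/13, 25/39)
  row 0: subtract -2/5×row2 = (1, 0, 0, -9/13, -29/39)
  row 1: subtract 13/5×row2 = (0, 1, 0, -1, 4/3)
  row 3: subtract -49/5×row2 = (0, 0, 0, 98/13, -106/39)
step 4: normalize row 3 (÷98/13) = (0, 0, 0, 1, -53/147)
  row 0: subtract -9/13×row3 = (1, 0, 0, 0, -146/147)
  row 1: subtract -1×row3 = (0, 1, 0, 0, 143/147)
  row 2: subtract 23/13×row3 = (0, 0, 1, 0, 188/147)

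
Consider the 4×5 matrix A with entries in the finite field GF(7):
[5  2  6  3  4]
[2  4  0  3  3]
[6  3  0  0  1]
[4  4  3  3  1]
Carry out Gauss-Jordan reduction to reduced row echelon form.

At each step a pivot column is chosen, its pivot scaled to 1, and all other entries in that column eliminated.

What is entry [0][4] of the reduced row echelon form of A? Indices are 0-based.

pivot(0,0)=5: scale R0 → (1, 6, 4, 2, 5)
  clear (1,0): R1 −= (2)R0 → (0, 6, 6, 6, 0)
  clear (2,0): R2 −= (6)R0 → (0, 2, 4, 2, 6)
  clear (3,0): R3 −= (4)R0 → (0, 1, 1, 2, 2)
pivot(1,1)=6: scale R1 → (0, 1, 1, 1, 0)
  clear (0,1): R0 −= (6)R1 → (1, 0, 5, 3, 5)
  clear (2,1): R2 −= (2)R1 → (0, 0, 2, 0, 6)
  clear (3,1): R3 −= (1)R1 → (0, 0, 0, 1, 2)
pivot(2,2)=2: scale R2 → (0, 0, 1, 0, 3)
  clear (0,2): R0 −= (5)R2 → (1, 0, 0, 3, 4)
  clear (1,2): R1 −= (1)R2 → (0, 1, 0, 1, 4)
pivot(3,3)=1: scale R3 → (0, 0, 0, 1, 2)
  clear (0,3): R0 −= (3)R3 → (1, 0, 0, 0, 5)
  clear (1,3): R1 −= (1)R3 → (0, 1, 0, 0, 2)

M[0][4] = 5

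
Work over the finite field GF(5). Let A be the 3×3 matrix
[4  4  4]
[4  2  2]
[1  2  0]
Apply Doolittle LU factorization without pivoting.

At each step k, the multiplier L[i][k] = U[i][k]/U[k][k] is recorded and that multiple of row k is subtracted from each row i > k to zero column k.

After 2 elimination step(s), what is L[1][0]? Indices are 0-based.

Step 1: pivot at (0,0) is 4.
  row1 ← row1 − (1)·row0  ⇒  L[1][0]=1, U row1=(0, 3, 3)
  row2 ← row2 − (4)·row0  ⇒  L[2][0]=4, U row2=(0, 1, 4)
Step 2: pivot at (1,1) is 3.
  row2 ← row2 − (2)·row1  ⇒  L[2][1]=2, U row2=(0, 0, 3)

L[1][0] = 1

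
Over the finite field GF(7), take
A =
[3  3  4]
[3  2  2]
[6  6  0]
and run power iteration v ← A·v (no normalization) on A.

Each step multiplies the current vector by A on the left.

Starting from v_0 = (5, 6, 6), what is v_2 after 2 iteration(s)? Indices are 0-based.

v_0 = (5, 6, 6).
v_1 = A·v_0 = (1, 4, 3).
v_2 = A·v_1 = (6, 3, 2).

v_2 = (6, 3, 2)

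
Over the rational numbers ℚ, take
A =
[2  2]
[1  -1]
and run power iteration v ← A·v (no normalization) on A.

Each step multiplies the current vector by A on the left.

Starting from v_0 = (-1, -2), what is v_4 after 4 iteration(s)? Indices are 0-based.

v_4 = (-74, -31)

v_0 = (-1, -2).
v_1 = A·v_0 = (-6, 1).
v_2 = A·v_1 = (-10, -7).
v_3 = A·v_2 = (-34, -3).
v_4 = A·v_3 = (-74, -31).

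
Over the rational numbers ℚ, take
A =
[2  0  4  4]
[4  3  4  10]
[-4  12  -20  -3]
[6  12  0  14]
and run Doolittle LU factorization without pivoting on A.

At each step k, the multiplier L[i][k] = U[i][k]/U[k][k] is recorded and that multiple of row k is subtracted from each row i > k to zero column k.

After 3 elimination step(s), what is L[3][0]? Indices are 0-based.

Step 1: pivot at (0,0) is 2.
  row1 ← row1 − (2)·row0  ⇒  L[1][0]=2, U row1=(0, 3, -4, 2)
  row2 ← row2 − (-2)·row0  ⇒  L[2][0]=-2, U row2=(0, 12, -12, 5)
  row3 ← row3 − (3)·row0  ⇒  L[3][0]=3, U row3=(0, 12, -12, 2)
Step 2: pivot at (1,1) is 3.
  row2 ← row2 − (4)·row1  ⇒  L[2][1]=4, U row2=(0, 0, 4, -3)
  row3 ← row3 − (4)·row1  ⇒  L[3][1]=4, U row3=(0, 0, 4, -6)
Step 3: pivot at (2,2) is 4.
  row3 ← row3 − (1)·row2  ⇒  L[3][2]=1, U row3=(0, 0, 0, -3)

L[3][0] = 3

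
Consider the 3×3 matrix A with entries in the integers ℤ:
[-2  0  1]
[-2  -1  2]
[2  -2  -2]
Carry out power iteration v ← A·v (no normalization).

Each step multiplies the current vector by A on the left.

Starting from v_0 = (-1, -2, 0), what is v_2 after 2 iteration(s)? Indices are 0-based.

v_0 = (-1, -2, 0).
v_1 = A·v_0 = (2, 4, 2).
v_2 = A·v_1 = (-2, -4, -8).

v_2 = (-2, -4, -8)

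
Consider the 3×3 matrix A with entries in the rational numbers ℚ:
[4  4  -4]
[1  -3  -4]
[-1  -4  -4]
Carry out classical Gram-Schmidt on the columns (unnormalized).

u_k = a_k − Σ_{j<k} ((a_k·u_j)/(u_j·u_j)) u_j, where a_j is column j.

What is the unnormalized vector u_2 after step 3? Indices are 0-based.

Step 1: u_0 = a_0 = (4, 1, -1).
Step 2: u_1 = a_1 − (17/18)·u_0 = (2/9, -71/18, -55/18).
Step 3: u_2 = a_2 − (-8/9)·u_0 − (488/449)·u_1 = (-308/449, 528/449, -704/449).

u_2 = (-308/449, 528/449, -704/449)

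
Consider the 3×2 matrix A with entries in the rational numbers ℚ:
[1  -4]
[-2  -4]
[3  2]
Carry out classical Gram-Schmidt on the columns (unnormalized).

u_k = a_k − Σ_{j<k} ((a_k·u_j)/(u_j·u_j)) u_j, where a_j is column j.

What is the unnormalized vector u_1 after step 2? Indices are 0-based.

u_1 = (-33/7, -18/7, -1/7)

Step 1: u_0 = a_0 = (1, -2, 3).
Step 2: u_1 = a_1 − (5/7)·u_0 = (-33/7, -18/7, -1/7).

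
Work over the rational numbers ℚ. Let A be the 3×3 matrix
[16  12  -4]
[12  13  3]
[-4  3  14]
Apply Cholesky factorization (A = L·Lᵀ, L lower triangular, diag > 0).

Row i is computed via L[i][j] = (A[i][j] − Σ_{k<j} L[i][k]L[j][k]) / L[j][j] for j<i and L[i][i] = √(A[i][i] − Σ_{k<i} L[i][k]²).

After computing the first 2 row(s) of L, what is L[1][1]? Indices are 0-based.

L[1][1] = 2

Step 1: L[0][0] = √(16) = 4.
  L[1][0] = (12) / L[0][0] = 3.
Step 2: L[1][1] = √(4) = 2.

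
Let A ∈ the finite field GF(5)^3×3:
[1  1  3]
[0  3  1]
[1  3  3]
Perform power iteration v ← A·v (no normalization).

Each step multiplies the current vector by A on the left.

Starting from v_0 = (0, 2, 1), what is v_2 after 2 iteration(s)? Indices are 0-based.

v_2 = (4, 0, 3)

v_0 = (0, 2, 1).
v_1 = A·v_0 = (0, 2, 4).
v_2 = A·v_1 = (4, 0, 3).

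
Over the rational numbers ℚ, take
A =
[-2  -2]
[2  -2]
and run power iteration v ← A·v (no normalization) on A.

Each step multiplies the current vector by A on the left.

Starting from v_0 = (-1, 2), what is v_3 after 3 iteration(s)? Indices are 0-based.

v_0 = (-1, 2).
v_1 = A·v_0 = (-2, -6).
v_2 = A·v_1 = (16, 8).
v_3 = A·v_2 = (-48, 16).

v_3 = (-48, 16)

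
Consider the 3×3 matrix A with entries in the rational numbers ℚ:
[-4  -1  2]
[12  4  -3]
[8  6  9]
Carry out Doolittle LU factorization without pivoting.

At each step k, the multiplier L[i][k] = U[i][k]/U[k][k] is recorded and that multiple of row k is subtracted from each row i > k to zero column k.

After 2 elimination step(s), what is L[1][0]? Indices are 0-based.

Step 1: pivot at (0,0) is -4.
  row1 ← row1 − (-3)·row0  ⇒  L[1][0]=-3, U row1=(0, 1, 3)
  row2 ← row2 − (-2)·row0  ⇒  L[2][0]=-2, U row2=(0, 4, 13)
Step 2: pivot at (1,1) is 1.
  row2 ← row2 − (4)·row1  ⇒  L[2][1]=4, U row2=(0, 0, 1)

L[1][0] = -3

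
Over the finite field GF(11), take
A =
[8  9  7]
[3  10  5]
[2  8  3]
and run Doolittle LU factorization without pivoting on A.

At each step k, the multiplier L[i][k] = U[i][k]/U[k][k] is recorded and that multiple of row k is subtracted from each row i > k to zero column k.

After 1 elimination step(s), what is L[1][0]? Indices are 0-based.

[col 0] pivot 8
  R1 -= 10*R0 → (0, 8, 1)  (L[1][0] := 10)
  R2 -= 3*R0 → (0, 3, 4)  (L[2][0] := 3)

L[1][0] = 10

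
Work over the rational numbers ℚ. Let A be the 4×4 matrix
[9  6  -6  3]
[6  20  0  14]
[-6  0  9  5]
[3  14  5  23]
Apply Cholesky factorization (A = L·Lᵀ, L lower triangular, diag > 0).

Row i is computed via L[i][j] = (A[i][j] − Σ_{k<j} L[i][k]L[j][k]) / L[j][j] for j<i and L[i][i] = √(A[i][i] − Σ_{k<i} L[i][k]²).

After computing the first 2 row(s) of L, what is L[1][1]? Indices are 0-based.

L[1][1] = 4

Step 1: L[0][0] = √(9) = 3.
  L[1][0] = (6) / L[0][0] = 2.
Step 2: L[1][1] = √(16) = 4.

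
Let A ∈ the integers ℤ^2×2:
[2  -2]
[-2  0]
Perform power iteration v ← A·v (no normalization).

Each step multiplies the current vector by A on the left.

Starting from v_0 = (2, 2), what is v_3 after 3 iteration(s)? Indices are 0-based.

v_3 = (16, -16)

v_0 = (2, 2).
v_1 = A·v_0 = (0, -4).
v_2 = A·v_1 = (8, 0).
v_3 = A·v_2 = (16, -16).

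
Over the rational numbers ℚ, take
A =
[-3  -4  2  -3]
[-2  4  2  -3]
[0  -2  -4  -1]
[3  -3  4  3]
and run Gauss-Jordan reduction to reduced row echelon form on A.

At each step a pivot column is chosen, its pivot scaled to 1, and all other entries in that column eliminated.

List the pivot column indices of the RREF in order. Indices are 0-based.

pivot columns: 0, 1, 2, 3

pivot(0,0)=-3: scale R0 → (1, 4/3, -2/3, 1)
  clear (1,0): R1 −= (-2)R0 → (0, 20/3, 2/3, -1)
  clear (3,0): R3 −= (3)R0 → (0, -7, 6, 0)
pivot(1,1)=20/3: scale R1 → (0, 1, 1/10, -3/20)
  clear (0,1): R0 −= (4/3)R1 → (1, 0, -4/5, 6/5)
  clear (2,1): R2 −= (-2)R1 → (0, 0, -19/5, -13/10)
  clear (3,1): R3 −= (-7)R1 → (0, 0, 67/10, -21/20)
pivot(2,2)=-19/5: scale R2 → (0, 0, 1, 13/38)
  clear (0,2): R0 −= (-4/5)R2 → (1, 0, 0, 28/19)
  clear (1,2): R1 −= (1/10)R2 → (0, 1, 0, -7/38)
  clear (3,2): R3 −= (67/10)R2 → (0, 0, 0, -127/38)
pivot(3,3)=-127/38: scale R3 → (0, 0, 0, 1)
  clear (0,3): R0 −= (28/19)R3 → (1, 0, 0, 0)
  clear (1,3): R1 −= (-7/38)R3 → (0, 1, 0, 0)
  clear (2,3): R2 −= (13/38)R3 → (0, 0, 1, 0)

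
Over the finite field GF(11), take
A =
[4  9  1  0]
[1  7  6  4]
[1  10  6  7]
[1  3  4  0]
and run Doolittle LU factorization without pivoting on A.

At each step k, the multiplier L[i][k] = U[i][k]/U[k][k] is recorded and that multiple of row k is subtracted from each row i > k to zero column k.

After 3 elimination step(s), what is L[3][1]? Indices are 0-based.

k=0: U[0][0]=4
  eliminate (1,0): mult=3, new row 1: (0, 2, 3, 4); set L[1][0]=3
  eliminate (2,0): mult=3, new row 2: (0, 5, 3, 7); set L[2][0]=3
  eliminate (3,0): mult=3, new row 3: (0, 9, 1, 0); set L[3][0]=3
k=1: U[1][1]=2
  eliminate (2,1): mult=8, new row 2: (0, 0, 1, 8); set L[2][1]=8
  eliminate (3,1): mult=10, new row 3: (0, 0, 4, 4); set L[3][1]=10
k=2: U[2][2]=1
  eliminate (3,2): mult=4, new row 3: (0, 0, 0, 5); set L[3][2]=4

L[3][1] = 10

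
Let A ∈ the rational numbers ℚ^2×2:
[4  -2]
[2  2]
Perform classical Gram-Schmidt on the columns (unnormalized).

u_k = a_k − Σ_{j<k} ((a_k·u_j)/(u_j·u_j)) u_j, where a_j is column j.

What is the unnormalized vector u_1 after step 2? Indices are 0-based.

Step 1: u_0 = a_0 = (4, 2).
Step 2: u_1 = a_1 − (-1/5)·u_0 = (-6/5, 12/5).

u_1 = (-6/5, 12/5)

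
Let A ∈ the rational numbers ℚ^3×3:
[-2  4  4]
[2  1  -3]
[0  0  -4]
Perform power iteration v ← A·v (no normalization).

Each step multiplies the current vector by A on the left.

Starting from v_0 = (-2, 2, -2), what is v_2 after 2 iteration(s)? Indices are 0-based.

v_2 = (40, -12, -32)

v_0 = (-2, 2, -2).
v_1 = A·v_0 = (4, 4, 8).
v_2 = A·v_1 = (40, -12, -32).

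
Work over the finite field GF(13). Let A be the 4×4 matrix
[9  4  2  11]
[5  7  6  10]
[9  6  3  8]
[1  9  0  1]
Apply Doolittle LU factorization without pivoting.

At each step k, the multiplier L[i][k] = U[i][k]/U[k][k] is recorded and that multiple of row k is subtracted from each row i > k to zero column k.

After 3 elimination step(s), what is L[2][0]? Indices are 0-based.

k=0: U[0][0]=9
  eliminate (1,0): mult=2, new row 1: (0, 12, 2, 1); set L[1][0]=2
  eliminate (2,0): mult=1, new row 2: (0, 2, 1, 10); set L[2][0]=1
  eliminate (3,0): mult=3, new row 3: (0, 10, 7, 7); set L[3][0]=3
k=1: U[1][1]=12
  eliminate (2,1): mult=11, new row 2: (0, 0, 5, 12); set L[2][1]=11
  eliminate (3,1): mult=3, new row 3: (0, 0, 1, 4); set L[3][1]=3
k=2: U[2][2]=5
  eliminate (3,2): mult=8, new row 3: (0, 0, 0, 12); set L[3][2]=8

L[2][0] = 1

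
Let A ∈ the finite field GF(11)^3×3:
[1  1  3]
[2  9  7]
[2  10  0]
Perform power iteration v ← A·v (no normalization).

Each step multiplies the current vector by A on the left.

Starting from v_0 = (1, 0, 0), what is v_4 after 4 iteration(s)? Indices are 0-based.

v_4 = (0, 8, 4)

v_0 = (1, 0, 0).
v_1 = A·v_0 = (1, 2, 2).
v_2 = A·v_1 = (9, 1, 0).
v_3 = A·v_2 = (10, 5, 6).
v_4 = A·v_3 = (0, 8, 4).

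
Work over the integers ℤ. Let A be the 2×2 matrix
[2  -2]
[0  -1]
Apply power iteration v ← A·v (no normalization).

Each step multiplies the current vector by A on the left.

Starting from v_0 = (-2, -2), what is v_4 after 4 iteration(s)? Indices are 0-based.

v_0 = (-2, -2).
v_1 = A·v_0 = (0, 2).
v_2 = A·v_1 = (-4, -2).
v_3 = A·v_2 = (-4, 2).
v_4 = A·v_3 = (-12, -2).

v_4 = (-12, -2)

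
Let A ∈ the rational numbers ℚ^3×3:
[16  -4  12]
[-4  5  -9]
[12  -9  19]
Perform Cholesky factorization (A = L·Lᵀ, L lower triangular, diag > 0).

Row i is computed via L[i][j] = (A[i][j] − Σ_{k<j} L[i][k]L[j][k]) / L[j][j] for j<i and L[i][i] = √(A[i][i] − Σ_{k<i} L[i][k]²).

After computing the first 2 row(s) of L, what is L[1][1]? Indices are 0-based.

Step 1: L[0][0] = √(16) = 4.
  L[1][0] = (-4) / L[0][0] = -1.
Step 2: L[1][1] = √(4) = 2.

L[1][1] = 2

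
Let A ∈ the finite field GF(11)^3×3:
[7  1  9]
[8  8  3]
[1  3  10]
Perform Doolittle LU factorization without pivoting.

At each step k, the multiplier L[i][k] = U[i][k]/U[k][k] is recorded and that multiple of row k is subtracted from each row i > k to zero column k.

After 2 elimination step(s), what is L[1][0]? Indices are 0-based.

k=0: U[0][0]=7
  eliminate (1,0): mult=9, new row 1: (0, 10, 10); set L[1][0]=9
  eliminate (2,0): mult=8, new row 2: (0, 6, 4); set L[2][0]=8
k=1: U[1][1]=10
  eliminate (2,1): mult=5, new row 2: (0, 0, 9); set L[2][1]=5

L[1][0] = 9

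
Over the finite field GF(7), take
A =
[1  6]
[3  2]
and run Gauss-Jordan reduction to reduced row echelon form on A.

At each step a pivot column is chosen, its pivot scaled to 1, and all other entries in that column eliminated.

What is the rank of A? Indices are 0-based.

[1] R0 /= 1  ⇒  (1, 6)
     R1 -= 3·R0  ⇒  (0, 5)
[2] R1 /= 5  ⇒  (0, 1)
     R0 -= 6·R1  ⇒  (1, 0)

rank = 2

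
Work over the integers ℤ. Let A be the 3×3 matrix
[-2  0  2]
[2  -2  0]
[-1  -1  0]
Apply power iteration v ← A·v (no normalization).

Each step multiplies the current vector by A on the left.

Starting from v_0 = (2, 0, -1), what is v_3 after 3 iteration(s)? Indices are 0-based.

v_3 = (-12, 56, 12)

v_0 = (2, 0, -1).
v_1 = A·v_0 = (-6, 4, -2).
v_2 = A·v_1 = (8, -20, 2).
v_3 = A·v_2 = (-12, 56, 12).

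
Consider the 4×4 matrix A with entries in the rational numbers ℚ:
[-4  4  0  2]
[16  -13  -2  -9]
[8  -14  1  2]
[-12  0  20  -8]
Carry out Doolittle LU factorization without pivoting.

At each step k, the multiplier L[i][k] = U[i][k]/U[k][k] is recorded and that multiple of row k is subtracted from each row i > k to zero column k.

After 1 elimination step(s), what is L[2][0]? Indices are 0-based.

L[2][0] = -2

k=0: U[0][0]=-4
  eliminate (1,0): mult=-4, new row 1: (0, 3, -2, -1); set L[1][0]=-4
  eliminate (2,0): mult=-2, new row 2: (0, -6, 1, 6); set L[2][0]=-2
  eliminate (3,0): mult=3, new row 3: (0, -12, 20, -14); set L[3][0]=3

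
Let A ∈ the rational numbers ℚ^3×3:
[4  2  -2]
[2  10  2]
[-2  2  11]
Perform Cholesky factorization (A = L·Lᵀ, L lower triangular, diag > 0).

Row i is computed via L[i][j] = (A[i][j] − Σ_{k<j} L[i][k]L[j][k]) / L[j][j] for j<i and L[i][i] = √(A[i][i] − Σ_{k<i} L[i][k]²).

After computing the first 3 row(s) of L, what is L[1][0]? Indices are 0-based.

Step 1: L[0][0] = √(4) = 2.
  L[1][0] = (2) / L[0][0] = 1.
Step 2: L[1][1] = √(9) = 3.
  L[2][0] = (-2) / L[0][0] = -1.
  L[2][1] = (3) / L[1][1] = 1.
Step 3: L[2][2] = √(9) = 3.

L[1][0] = 1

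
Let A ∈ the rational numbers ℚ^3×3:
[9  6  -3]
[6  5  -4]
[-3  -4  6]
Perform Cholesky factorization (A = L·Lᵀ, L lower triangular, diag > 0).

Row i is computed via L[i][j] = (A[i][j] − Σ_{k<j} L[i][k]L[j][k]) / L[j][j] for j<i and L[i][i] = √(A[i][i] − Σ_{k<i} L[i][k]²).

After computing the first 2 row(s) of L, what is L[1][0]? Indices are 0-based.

L[1][0] = 2

Step 1: L[0][0] = √(9) = 3.
  L[1][0] = (6) / L[0][0] = 2.
Step 2: L[1][1] = √(1) = 1.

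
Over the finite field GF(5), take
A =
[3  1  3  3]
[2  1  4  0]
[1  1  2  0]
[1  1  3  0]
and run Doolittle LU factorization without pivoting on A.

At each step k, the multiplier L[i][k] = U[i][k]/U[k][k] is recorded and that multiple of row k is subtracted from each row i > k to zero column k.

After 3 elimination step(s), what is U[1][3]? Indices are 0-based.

U[1][3] = 3

k=0: U[0][0]=3
  eliminate (1,0): mult=4, new row 1: (0, 2, 2, 3); set L[1][0]=4
  eliminate (2,0): mult=2, new row 2: (0, 4, 1, 4); set L[2][0]=2
  eliminate (3,0): mult=2, new row 3: (0, 4, 2, 4); set L[3][0]=2
k=1: U[1][1]=2
  eliminate (2,1): mult=2, new row 2: (0, 0, 2, 3); set L[2][1]=2
  eliminate (3,1): mult=2, new row 3: (0, 0, 3, 3); set L[3][1]=2
k=2: U[2][2]=2
  eliminate (3,2): mult=4, new row 3: (0, 0, 0, 1); set L[3][2]=4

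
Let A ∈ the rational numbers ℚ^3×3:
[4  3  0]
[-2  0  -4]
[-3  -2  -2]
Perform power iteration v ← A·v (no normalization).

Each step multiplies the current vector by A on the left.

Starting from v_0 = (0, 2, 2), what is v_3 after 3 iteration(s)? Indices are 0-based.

v_0 = (0, 2, 2).
v_1 = A·v_0 = (6, -8, -8).
v_2 = A·v_1 = (0, 20, 14).
v_3 = A·v_2 = (60, -56, -68).

v_3 = (60, -56, -68)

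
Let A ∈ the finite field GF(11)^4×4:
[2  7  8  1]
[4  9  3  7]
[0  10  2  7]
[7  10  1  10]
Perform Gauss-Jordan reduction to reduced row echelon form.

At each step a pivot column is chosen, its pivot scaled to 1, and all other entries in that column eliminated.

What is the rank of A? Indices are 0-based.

rank = 4

step 1: normalize row 0 (÷2) = (1, 9, 4, 6)
  row 1: subtract 4×row0 = (0, 6, 9, 5)
  row 3: subtract 7×row0 = (0, 2, 6, 1)
step 2: normalize row 1 (÷6) = (0, 1, 7, 10)
  row 0: subtract 9×row1 = (1, 0, 7, 4)
  row 2: subtract 10×row1 = (0, 0, 9, 6)
  row 3: subtract 2×row1 = (0, 0, 3, 3)
step 3: normalize row 2 (÷9) = (0, 0, 1, 8)
  row 0: subtract 7×row2 = (1, 0, 0, 3)
  row 1: subtract 7×row2 = (0, 1, 0, 9)
  row 3: subtract 3×row2 = (0, 0, 0, 1)
step 4: normalize row 3 (÷1) = (0, 0, 0, 1)
  row 0: subtract 3×row3 = (1, 0, 0, 0)
  row 1: subtract 9×row3 = (0, 1, 0, 0)
  row 2: subtract 8×row3 = (0, 0, 1, 0)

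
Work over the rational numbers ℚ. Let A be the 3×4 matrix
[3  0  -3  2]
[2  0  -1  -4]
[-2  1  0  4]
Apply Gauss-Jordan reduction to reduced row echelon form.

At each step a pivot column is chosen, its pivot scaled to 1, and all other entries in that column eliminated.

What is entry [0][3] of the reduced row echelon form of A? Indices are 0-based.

M[0][3] = -14/3

step 1: normalize row 0 (÷3) = (1, 0, -1, 2/3)
  row 1: subtract 2×row0 = (0, 0, 1, -16/3)
  row 2: subtract -2×row0 = (0, 1, -2, 16/3)
step 2: exchange rows 1,2
step 2: normalize row 1 (÷1) = (0, 1, -2, 16/3)
step 3: normalize row 2 (÷1) = (0, 0, 1, -16/3)
  row 0: subtract -1×row2 = (1, 0, 0, -14/3)
  row 1: subtract -2×row2 = (0, 1, 0, -16/3)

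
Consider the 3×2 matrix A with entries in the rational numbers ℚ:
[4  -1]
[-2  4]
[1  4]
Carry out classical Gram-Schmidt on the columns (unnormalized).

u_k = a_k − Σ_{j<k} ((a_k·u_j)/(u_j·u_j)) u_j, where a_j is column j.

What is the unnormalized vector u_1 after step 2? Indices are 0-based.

Step 1: u_0 = a_0 = (4, -2, 1).
Step 2: u_1 = a_1 − (-8/21)·u_0 = (11/21, 68/21, 92/21).

u_1 = (11/21, 68/21, 92/21)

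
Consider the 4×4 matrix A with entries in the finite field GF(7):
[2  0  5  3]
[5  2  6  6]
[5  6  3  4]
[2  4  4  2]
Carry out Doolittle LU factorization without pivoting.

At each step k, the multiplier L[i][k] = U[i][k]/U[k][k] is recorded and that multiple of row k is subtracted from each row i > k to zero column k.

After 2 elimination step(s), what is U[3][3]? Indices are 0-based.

U[3][3] = 2

k=0: U[0][0]=2
  eliminate (1,0): mult=6, new row 1: (0, 2, 4, 2); set L[1][0]=6
  eliminate (2,0): mult=6, new row 2: (0, 6, 1, 0); set L[2][0]=6
  eliminate (3,0): mult=1, new row 3: (0, 4, 6, 6); set L[3][0]=1
k=1: U[1][1]=2
  eliminate (2,1): mult=3, new row 2: (0, 0, 3, 1); set L[2][1]=3
  eliminate (3,1): mult=2, new row 3: (0, 0, 5, 2); set L[3][1]=2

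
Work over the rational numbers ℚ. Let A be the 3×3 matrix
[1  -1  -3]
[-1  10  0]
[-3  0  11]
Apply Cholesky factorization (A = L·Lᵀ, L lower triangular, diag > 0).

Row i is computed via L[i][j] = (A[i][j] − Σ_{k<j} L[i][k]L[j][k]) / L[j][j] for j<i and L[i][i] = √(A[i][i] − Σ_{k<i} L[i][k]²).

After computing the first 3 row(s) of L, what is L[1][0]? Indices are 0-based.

Step 1: L[0][0] = √(1) = 1.
  L[1][0] = (-1) / L[0][0] = -1.
Step 2: L[1][1] = √(9) = 3.
  L[2][0] = (-3) / L[0][0] = -3.
  L[2][1] = (-3) / L[1][1] = -1.
Step 3: L[2][2] = √(1) = 1.

L[1][0] = -1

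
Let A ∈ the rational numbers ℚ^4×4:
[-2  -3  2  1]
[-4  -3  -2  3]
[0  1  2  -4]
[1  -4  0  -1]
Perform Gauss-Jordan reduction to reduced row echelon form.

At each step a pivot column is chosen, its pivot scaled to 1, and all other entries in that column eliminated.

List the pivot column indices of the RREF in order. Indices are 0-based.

pivot columns: 0, 1, 2, 3

[1] R0 /= -2  ⇒  (1, 3/2, -1, -1/2)
     R1 -= -4·R0  ⇒  (0, 3, -6, 1)
     R3 -= 1·R0  ⇒  (0, -11/2, 1, -1/2)
[2] R1 /= 3  ⇒  (0, 1, -2, 1/3)
     R0 -= 3/2·R1  ⇒  (1, 0, 2, -1)
     R2 -= 1·R1  ⇒  (0, 0, 4, -13/3)
     R3 -= -11/2·R1  ⇒  (0, 0, -10, 4/3)
[3] R2 /= 4  ⇒  (0, 0, 1, -13/12)
     R0 -= 2·R2  ⇒  (1, 0, 0, 7/6)
     R1 -= -2·R2  ⇒  (0, 1, 0, -11/6)
     R3 -= -10·R2  ⇒  (0, 0, 0, -19/2)
[4] R3 /= -19/2  ⇒  (0, 0, 0, 1)
     R0 -= 7/6·R3  ⇒  (1, 0, 0, 0)
     R1 -= -11/6·R3  ⇒  (0, 1, 0, 0)
     R2 -= -13/12·R3  ⇒  (0, 0, 1, 0)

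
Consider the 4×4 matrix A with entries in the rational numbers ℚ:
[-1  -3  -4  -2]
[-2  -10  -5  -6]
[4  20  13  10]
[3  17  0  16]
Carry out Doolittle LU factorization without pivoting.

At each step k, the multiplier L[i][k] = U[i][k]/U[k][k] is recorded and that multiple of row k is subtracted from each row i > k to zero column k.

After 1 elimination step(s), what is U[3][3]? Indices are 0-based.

U[3][3] = 10

[col 0] pivot -1
  R1 -= 2*R0 → (0, -4, 3, -2)  (L[1][0] := 2)
  R2 -= -4*R0 → (0, 8, -3, 2)  (L[2][0] := -4)
  R3 -= -3*R0 → (0, 8, -12, 10)  (L[3][0] := -3)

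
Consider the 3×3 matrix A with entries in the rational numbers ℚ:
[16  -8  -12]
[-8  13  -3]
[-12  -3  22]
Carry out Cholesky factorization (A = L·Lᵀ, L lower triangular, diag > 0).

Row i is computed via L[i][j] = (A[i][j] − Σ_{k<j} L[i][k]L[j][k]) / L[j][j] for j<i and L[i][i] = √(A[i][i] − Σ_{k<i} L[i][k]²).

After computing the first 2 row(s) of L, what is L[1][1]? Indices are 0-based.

Step 1: L[0][0] = √(16) = 4.
  L[1][0] = (-8) / L[0][0] = -2.
Step 2: L[1][1] = √(9) = 3.

L[1][1] = 3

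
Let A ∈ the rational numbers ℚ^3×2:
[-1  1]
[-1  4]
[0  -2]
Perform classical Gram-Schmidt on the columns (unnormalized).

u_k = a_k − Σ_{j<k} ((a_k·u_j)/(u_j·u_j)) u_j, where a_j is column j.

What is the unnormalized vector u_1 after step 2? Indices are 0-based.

Step 1: u_0 = a_0 = (-1, -1, 0).
Step 2: u_1 = a_1 − (-5/2)·u_0 = (-3/2, 3/2, -2).

u_1 = (-3/2, 3/2, -2)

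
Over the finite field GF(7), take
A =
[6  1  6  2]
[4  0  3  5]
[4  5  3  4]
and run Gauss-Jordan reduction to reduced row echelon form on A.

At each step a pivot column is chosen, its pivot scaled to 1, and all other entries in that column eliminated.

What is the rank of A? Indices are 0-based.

step 1: normalize row 0 (÷6) = (1, 6, 1, 5)
  row 1: subtract 4×row0 = (0, 4, 6, 6)
  row 2: subtract 4×row0 = (0, 2, 6, 5)
step 2: normalize row 1 (÷4) = (0, 1, 5, 5)
  row 0: subtract 6×row1 = (1, 0, 6, 3)
  row 2: subtract 2×row1 = (0, 0, 3, 2)
step 3: normalize row 2 (÷3) = (0, 0, 1, 3)
  row 0: subtract 6×row2 = (1, 0, 0, 6)
  row 1: subtract 5×row2 = (0, 1, 0, 4)

rank = 3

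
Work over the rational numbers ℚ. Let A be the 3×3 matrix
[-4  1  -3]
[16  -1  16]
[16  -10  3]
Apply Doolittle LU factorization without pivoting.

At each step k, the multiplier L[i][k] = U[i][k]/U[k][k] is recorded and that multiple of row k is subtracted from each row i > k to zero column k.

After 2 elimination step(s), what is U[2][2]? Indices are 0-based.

k=0: U[0][0]=-4
  eliminate (1,0): mult=-4, new row 1: (0, 3, 4); set L[1][0]=-4
  eliminate (2,0): mult=-4, new row 2: (0, -6, -9); set L[2][0]=-4
k=1: U[1][1]=3
  eliminate (2,1): mult=-2, new row 2: (0, 0, -1); set L[2][1]=-2

U[2][2] = -1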